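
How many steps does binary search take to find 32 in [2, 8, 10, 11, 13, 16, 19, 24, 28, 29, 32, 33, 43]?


Search for 32:
[0,12] mid=6 arr[6]=19
[7,12] mid=9 arr[9]=29
[10,12] mid=11 arr[11]=33
[10,10] mid=10 arr[10]=32
Total: 4 comparisons


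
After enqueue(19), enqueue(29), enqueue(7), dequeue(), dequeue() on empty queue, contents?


enqueue(19) -> [19]
enqueue(29) -> [19, 29]
enqueue(7) -> [19, 29, 7]
dequeue() returns 19 -> [29, 7]
dequeue() returns 29 -> [7]
Final queue (front to back): [7]


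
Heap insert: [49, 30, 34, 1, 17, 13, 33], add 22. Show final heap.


Append 22: [49, 30, 34, 1, 17, 13, 33, 22]
Bubble up: swap idx 7(22) with idx 3(1)
Result: [49, 30, 34, 22, 17, 13, 33, 1]


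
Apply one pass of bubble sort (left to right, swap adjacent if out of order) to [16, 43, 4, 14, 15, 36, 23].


After one pass: [16, 4, 14, 15, 36, 23, 43]


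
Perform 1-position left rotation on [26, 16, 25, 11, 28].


Left rotate by 1: [16, 25, 11, 28, 26]


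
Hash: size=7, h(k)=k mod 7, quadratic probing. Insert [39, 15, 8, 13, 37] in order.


Insertions: 39->slot 4; 15->slot 1; 8->slot 2; 13->slot 6; 37->slot 3
Table: [None, 15, 8, 37, 39, None, 13]


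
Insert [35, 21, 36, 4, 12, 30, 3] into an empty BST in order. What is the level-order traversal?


Root = 35; build tree by BST insertion.
Level-Order traversal: [35, 21, 36, 4, 30, 3, 12]


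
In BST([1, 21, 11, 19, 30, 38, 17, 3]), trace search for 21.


BST root = 1
Search for 21: compare at each node
Path: [1, 21]


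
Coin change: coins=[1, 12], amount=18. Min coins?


dp[0]=0; dp[i]=1+min(dp[i-c] for c in coins)
...dp[13]=2, dp[14]=3, dp[15]=4, dp[16]=5, dp[17]=6, dp[18]=7
Minimum coins for 18 = 7


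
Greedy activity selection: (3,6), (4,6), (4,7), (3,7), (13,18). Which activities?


Greedy: pick earliest-ending, then skip overlaps.
Selected (2 activities): [(3, 6), (13, 18)]


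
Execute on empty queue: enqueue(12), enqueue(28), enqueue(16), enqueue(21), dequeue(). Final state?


enqueue(12) -> [12]
enqueue(28) -> [12, 28]
enqueue(16) -> [12, 28, 16]
enqueue(21) -> [12, 28, 16, 21]
dequeue() returns 12 -> [28, 16, 21]
Final queue (front to back): [28, 16, 21]


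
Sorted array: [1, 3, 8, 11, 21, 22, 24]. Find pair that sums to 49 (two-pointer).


Two pointers: lo=0, hi=6
No pair sums to 49


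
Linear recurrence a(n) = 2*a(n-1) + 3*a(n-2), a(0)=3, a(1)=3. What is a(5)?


Build bottom-up:
...a(3)=39, a(4)=123, a(5)=2*123+3*39=363


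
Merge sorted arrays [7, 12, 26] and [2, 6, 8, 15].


Compare heads, take smaller each step.
Merged: [2, 6, 7, 8, 12, 15, 26]


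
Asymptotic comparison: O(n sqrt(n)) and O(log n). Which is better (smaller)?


logarithmic grows slower than n^1.5
O(log n) is asymptotically smaller; O(n sqrt(n)) grows faster


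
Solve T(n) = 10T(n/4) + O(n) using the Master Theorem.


a=10, b=4, c=1. log_4(10)=1.661 > c=1. Case 1: O(n^log_b(a)) = O(n^1.661)
Complexity: O(n^1.661)


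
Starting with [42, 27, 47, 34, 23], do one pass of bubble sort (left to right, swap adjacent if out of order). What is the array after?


After one pass: [27, 42, 34, 23, 47]


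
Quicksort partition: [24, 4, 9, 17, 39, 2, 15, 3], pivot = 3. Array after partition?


Elements <= 3 go left of pivot.
Result: [2, 3, 9, 17, 39, 24, 15, 4], pivot at index 1


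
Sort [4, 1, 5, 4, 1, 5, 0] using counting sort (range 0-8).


Count array: [1, 2, 0, 0, 2, 2, 0, 0, 0]
Reconstruct: [0, 1, 1, 4, 4, 5, 5]


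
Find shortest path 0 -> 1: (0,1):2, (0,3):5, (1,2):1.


Dijkstra from 0:
Distances: {0: 0, 1: 2, 2: 3, 3: 5}
Shortest distance to 1 = 2, path = [0, 1]


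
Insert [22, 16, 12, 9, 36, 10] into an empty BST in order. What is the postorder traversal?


Root = 22; build tree by BST insertion.
Postorder traversal: [10, 9, 12, 16, 36, 22]


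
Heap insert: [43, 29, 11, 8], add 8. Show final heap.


Append 8: [43, 29, 11, 8, 8]
Bubble up: no swaps needed
Result: [43, 29, 11, 8, 8]


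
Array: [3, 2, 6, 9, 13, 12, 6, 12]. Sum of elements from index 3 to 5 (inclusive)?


Prefix sums: [0, 3, 5, 11, 20, 33, 45, 51, 63]
Sum[3..5] = prefix[6] - prefix[3] = 45 - 11 = 34


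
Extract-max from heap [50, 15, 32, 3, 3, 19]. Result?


Max = 50
Replace root with last, heapify down
Resulting heap: [32, 15, 19, 3, 3]


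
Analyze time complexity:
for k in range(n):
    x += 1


Per nesting level: O(n) = O(n)
Complexity: O(n)


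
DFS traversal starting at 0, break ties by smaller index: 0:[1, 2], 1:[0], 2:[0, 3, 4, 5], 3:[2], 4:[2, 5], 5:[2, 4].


DFS stack-based: start with [0]
Visit order: [0, 1, 2, 3, 4, 5]


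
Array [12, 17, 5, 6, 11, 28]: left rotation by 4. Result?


Left rotate by 4: [11, 28, 12, 17, 5, 6]


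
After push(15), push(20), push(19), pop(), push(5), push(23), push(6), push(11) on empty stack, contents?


push(15) -> [15]
push(20) -> [15, 20]
push(19) -> [15, 20, 19]
pop() returns 19 -> [15, 20]
push(5) -> [15, 20, 5]
push(23) -> [15, 20, 5, 23]
push(6) -> [15, 20, 5, 23, 6]
push(11) -> [15, 20, 5, 23, 6, 11]
Final stack (bottom to top): [15, 20, 5, 23, 6, 11]


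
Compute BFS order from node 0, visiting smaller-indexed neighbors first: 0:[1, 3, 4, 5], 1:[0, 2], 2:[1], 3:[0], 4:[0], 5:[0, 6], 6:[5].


BFS queue: start with [0]
Visit order: [0, 1, 3, 4, 5, 2, 6]


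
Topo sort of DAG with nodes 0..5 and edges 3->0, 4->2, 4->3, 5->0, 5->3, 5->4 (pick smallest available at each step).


Kahn's algorithm, process smallest node first
Order: [1, 5, 4, 2, 3, 0]


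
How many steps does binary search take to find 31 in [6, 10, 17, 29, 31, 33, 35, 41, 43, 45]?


Search for 31:
[0,9] mid=4 arr[4]=31
Total: 1 comparisons


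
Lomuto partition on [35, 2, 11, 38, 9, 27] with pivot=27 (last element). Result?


Elements <= 27 go left of pivot.
Result: [2, 11, 9, 27, 35, 38], pivot at index 3


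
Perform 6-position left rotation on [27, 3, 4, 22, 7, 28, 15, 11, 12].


Left rotate by 6: [15, 11, 12, 27, 3, 4, 22, 7, 28]


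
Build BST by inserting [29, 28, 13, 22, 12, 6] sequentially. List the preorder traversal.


Root = 29; build tree by BST insertion.
Preorder traversal: [29, 28, 13, 12, 6, 22]


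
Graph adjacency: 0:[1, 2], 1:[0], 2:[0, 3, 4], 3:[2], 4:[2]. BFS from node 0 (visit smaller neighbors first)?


BFS queue: start with [0]
Visit order: [0, 1, 2, 3, 4]


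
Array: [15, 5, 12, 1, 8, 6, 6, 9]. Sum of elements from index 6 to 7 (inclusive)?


Prefix sums: [0, 15, 20, 32, 33, 41, 47, 53, 62]
Sum[6..7] = prefix[8] - prefix[6] = 62 - 47 = 15


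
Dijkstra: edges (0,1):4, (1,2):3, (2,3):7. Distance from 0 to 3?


Dijkstra from 0:
Distances: {0: 0, 1: 4, 2: 7, 3: 14}
Shortest distance to 3 = 14, path = [0, 1, 2, 3]


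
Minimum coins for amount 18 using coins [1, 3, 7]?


dp[0]=0; dp[i]=1+min(dp[i-c] for c in coins)
...dp[13]=3, dp[14]=2, dp[15]=3, dp[16]=4, dp[17]=3, dp[18]=4
Minimum coins for 18 = 4


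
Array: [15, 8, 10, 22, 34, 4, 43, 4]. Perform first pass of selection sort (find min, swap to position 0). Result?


After one pass: [4, 8, 10, 22, 34, 15, 43, 4]


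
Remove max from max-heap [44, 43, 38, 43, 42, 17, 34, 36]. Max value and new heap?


Max = 44
Replace root with last, heapify down
Resulting heap: [43, 43, 38, 36, 42, 17, 34]


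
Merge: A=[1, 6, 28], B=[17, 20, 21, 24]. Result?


Compare heads, take smaller each step.
Merged: [1, 6, 17, 20, 21, 24, 28]


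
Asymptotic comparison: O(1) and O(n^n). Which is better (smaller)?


constant grows slower than n^n
O(1) is asymptotically smaller; O(n^n) grows faster


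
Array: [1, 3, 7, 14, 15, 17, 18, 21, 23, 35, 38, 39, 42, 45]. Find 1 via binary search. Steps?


Search for 1:
[0,13] mid=6 arr[6]=18
[0,5] mid=2 arr[2]=7
[0,1] mid=0 arr[0]=1
Total: 3 comparisons


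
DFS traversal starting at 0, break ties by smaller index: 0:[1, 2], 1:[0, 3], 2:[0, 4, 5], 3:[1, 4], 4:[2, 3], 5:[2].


DFS stack-based: start with [0]
Visit order: [0, 1, 3, 4, 2, 5]


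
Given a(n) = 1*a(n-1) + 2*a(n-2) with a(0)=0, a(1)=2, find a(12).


Build bottom-up:
...a(10)=682, a(11)=1366, a(12)=1*1366+2*682=2730


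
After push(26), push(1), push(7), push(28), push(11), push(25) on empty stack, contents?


push(26) -> [26]
push(1) -> [26, 1]
push(7) -> [26, 1, 7]
push(28) -> [26, 1, 7, 28]
push(11) -> [26, 1, 7, 28, 11]
push(25) -> [26, 1, 7, 28, 11, 25]
Final stack (bottom to top): [26, 1, 7, 28, 11, 25]


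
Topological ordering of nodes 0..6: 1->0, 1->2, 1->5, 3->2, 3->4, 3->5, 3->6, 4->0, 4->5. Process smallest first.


Kahn's algorithm, process smallest node first
Order: [1, 3, 2, 4, 0, 5, 6]


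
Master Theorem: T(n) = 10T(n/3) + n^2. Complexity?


a=10, b=3, c=2. log_3(10)=2.096 > c=2. Case 1: O(n^log_b(a)) = O(n^2.096)
Complexity: O(n^2.096)


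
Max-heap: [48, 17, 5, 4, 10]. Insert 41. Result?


Append 41: [48, 17, 5, 4, 10, 41]
Bubble up: swap idx 5(41) with idx 2(5)
Result: [48, 17, 41, 4, 10, 5]


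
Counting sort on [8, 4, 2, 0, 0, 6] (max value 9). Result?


Count array: [2, 0, 1, 0, 1, 0, 1, 0, 1, 0]
Reconstruct: [0, 0, 2, 4, 6, 8]


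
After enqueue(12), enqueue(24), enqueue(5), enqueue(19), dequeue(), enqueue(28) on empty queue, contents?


enqueue(12) -> [12]
enqueue(24) -> [12, 24]
enqueue(5) -> [12, 24, 5]
enqueue(19) -> [12, 24, 5, 19]
dequeue() returns 12 -> [24, 5, 19]
enqueue(28) -> [24, 5, 19, 28]
Final queue (front to back): [24, 5, 19, 28]


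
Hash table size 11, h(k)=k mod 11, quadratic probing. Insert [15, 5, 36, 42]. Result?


Insertions: 15->slot 4; 5->slot 5; 36->slot 3; 42->slot 9
Table: [None, None, None, 36, 15, 5, None, None, None, 42, None]


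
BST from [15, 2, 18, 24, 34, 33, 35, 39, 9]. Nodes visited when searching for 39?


BST root = 15
Search for 39: compare at each node
Path: [15, 18, 24, 34, 35, 39]


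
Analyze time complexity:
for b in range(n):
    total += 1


Per nesting level: O(n) = O(n)
Complexity: O(n)


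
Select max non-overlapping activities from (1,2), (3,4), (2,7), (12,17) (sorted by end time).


Greedy: pick earliest-ending, then skip overlaps.
Selected (3 activities): [(1, 2), (3, 4), (12, 17)]


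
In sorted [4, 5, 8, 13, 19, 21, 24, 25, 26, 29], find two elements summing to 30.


Two pointers: lo=0, hi=9
Found pair: (4, 26) summing to 30


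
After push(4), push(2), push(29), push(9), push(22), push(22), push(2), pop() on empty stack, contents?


push(4) -> [4]
push(2) -> [4, 2]
push(29) -> [4, 2, 29]
push(9) -> [4, 2, 29, 9]
push(22) -> [4, 2, 29, 9, 22]
push(22) -> [4, 2, 29, 9, 22, 22]
push(2) -> [4, 2, 29, 9, 22, 22, 2]
pop() returns 2 -> [4, 2, 29, 9, 22, 22]
Final stack (bottom to top): [4, 2, 29, 9, 22, 22]


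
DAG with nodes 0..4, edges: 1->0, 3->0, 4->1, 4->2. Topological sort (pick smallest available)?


Kahn's algorithm, process smallest node first
Order: [3, 4, 1, 0, 2]


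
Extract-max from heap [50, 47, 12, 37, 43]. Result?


Max = 50
Replace root with last, heapify down
Resulting heap: [47, 43, 12, 37]


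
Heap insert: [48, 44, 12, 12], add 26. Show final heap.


Append 26: [48, 44, 12, 12, 26]
Bubble up: no swaps needed
Result: [48, 44, 12, 12, 26]


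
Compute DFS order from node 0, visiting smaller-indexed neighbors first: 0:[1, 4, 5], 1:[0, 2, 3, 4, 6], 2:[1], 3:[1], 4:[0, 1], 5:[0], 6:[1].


DFS stack-based: start with [0]
Visit order: [0, 1, 2, 3, 4, 6, 5]


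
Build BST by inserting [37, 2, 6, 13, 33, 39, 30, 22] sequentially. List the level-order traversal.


Root = 37; build tree by BST insertion.
Level-Order traversal: [37, 2, 39, 6, 13, 33, 30, 22]


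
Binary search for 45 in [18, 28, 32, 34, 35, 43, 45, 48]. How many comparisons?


Search for 45:
[0,7] mid=3 arr[3]=34
[4,7] mid=5 arr[5]=43
[6,7] mid=6 arr[6]=45
Total: 3 comparisons


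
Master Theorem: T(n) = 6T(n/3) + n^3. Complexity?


a=6, b=3, c=3. log_3(6)=1.631 < c=3. Case 3: O(n^c) = O(n^3)
Complexity: O(n^3)


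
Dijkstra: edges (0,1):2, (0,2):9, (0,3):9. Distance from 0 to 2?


Dijkstra from 0:
Distances: {0: 0, 1: 2, 2: 9, 3: 9}
Shortest distance to 2 = 9, path = [0, 2]


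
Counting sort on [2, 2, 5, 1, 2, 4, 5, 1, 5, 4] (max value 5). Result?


Count array: [0, 2, 3, 0, 2, 3]
Reconstruct: [1, 1, 2, 2, 2, 4, 4, 5, 5, 5]


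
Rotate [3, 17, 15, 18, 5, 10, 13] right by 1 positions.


Right rotate by 1: [13, 3, 17, 15, 18, 5, 10]


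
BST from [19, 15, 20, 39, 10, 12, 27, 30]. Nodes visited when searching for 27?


BST root = 19
Search for 27: compare at each node
Path: [19, 20, 39, 27]


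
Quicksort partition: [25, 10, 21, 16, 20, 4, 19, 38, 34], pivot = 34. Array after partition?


Elements <= 34 go left of pivot.
Result: [25, 10, 21, 16, 20, 4, 19, 34, 38], pivot at index 7


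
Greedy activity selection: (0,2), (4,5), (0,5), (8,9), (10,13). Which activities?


Greedy: pick earliest-ending, then skip overlaps.
Selected (4 activities): [(0, 2), (4, 5), (8, 9), (10, 13)]


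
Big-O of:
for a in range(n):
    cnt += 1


Per nesting level: O(n) = O(n)
Complexity: O(n)


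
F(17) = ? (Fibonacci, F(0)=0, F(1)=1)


F(n)=F(n-1)+F(n-2)
...F(15)=610, F(16)=987, F(17)=1597


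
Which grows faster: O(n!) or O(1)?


constant grows slower than factorial
O(1) is asymptotically smaller; O(n!) grows faster


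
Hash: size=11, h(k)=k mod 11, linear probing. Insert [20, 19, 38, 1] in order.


Insertions: 20->slot 9; 19->slot 8; 38->slot 5; 1->slot 1
Table: [None, 1, None, None, None, 38, None, None, 19, 20, None]


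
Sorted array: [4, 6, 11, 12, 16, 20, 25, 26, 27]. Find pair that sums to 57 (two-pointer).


Two pointers: lo=0, hi=8
No pair sums to 57


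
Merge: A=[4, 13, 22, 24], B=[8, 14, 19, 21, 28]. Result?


Compare heads, take smaller each step.
Merged: [4, 8, 13, 14, 19, 21, 22, 24, 28]


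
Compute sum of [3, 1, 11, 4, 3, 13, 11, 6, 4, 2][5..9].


Prefix sums: [0, 3, 4, 15, 19, 22, 35, 46, 52, 56, 58]
Sum[5..9] = prefix[10] - prefix[5] = 58 - 22 = 36


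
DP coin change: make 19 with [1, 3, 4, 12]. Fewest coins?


dp[0]=0; dp[i]=1+min(dp[i-c] for c in coins)
...dp[14]=3, dp[15]=2, dp[16]=2, dp[17]=3, dp[18]=3, dp[19]=3
Minimum coins for 19 = 3


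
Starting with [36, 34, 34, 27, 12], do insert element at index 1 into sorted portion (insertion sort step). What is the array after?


After one pass: [34, 36, 34, 27, 12]


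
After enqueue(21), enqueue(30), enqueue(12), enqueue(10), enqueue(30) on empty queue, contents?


enqueue(21) -> [21]
enqueue(30) -> [21, 30]
enqueue(12) -> [21, 30, 12]
enqueue(10) -> [21, 30, 12, 10]
enqueue(30) -> [21, 30, 12, 10, 30]
Final queue (front to back): [21, 30, 12, 10, 30]


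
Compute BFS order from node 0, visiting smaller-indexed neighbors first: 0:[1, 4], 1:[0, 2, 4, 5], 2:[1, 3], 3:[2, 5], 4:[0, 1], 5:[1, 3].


BFS queue: start with [0]
Visit order: [0, 1, 4, 2, 5, 3]


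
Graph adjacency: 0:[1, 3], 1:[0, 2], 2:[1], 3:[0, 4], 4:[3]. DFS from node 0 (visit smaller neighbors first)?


DFS stack-based: start with [0]
Visit order: [0, 1, 2, 3, 4]


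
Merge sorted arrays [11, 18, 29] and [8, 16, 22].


Compare heads, take smaller each step.
Merged: [8, 11, 16, 18, 22, 29]


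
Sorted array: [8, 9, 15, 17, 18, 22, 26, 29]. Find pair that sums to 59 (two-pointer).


Two pointers: lo=0, hi=7
No pair sums to 59


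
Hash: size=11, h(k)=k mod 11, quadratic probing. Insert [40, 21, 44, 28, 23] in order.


Insertions: 40->slot 7; 21->slot 10; 44->slot 0; 28->slot 6; 23->slot 1
Table: [44, 23, None, None, None, None, 28, 40, None, None, 21]


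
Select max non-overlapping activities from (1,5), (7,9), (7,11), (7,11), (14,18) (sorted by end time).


Greedy: pick earliest-ending, then skip overlaps.
Selected (3 activities): [(1, 5), (7, 9), (14, 18)]


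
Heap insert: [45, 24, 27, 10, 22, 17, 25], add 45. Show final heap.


Append 45: [45, 24, 27, 10, 22, 17, 25, 45]
Bubble up: swap idx 7(45) with idx 3(10); swap idx 3(45) with idx 1(24)
Result: [45, 45, 27, 24, 22, 17, 25, 10]


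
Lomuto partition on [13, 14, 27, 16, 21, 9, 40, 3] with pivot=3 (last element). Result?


Elements <= 3 go left of pivot.
Result: [3, 14, 27, 16, 21, 9, 40, 13], pivot at index 0


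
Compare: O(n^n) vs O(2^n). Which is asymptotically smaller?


exponential grows slower than n^n
O(2^n) is asymptotically smaller; O(n^n) grows faster


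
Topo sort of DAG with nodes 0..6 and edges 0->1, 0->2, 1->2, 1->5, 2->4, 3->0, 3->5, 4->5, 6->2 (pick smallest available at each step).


Kahn's algorithm, process smallest node first
Order: [3, 0, 1, 6, 2, 4, 5]


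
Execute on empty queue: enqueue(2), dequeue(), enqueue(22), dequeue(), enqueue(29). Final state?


enqueue(2) -> [2]
dequeue() returns 2 -> []
enqueue(22) -> [22]
dequeue() returns 22 -> []
enqueue(29) -> [29]
Final queue (front to back): [29]


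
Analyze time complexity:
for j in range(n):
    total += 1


Per nesting level: O(n) = O(n)
Complexity: O(n)


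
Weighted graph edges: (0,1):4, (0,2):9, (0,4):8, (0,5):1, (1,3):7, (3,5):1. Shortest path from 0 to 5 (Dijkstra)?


Dijkstra from 0:
Distances: {0: 0, 1: 4, 2: 9, 3: 2, 4: 8, 5: 1}
Shortest distance to 5 = 1, path = [0, 5]


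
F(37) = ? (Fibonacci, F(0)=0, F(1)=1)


F(n)=F(n-1)+F(n-2)
...F(35)=9227465, F(36)=14930352, F(37)=24157817


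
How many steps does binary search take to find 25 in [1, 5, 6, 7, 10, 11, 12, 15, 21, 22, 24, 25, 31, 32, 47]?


Search for 25:
[0,14] mid=7 arr[7]=15
[8,14] mid=11 arr[11]=25
Total: 2 comparisons


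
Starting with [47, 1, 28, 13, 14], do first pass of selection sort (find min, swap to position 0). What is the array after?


After one pass: [1, 47, 28, 13, 14]


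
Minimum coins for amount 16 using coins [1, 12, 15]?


dp[0]=0; dp[i]=1+min(dp[i-c] for c in coins)
...dp[11]=11, dp[12]=1, dp[13]=2, dp[14]=3, dp[15]=1, dp[16]=2
Minimum coins for 16 = 2


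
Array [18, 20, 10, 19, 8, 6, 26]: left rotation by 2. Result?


Left rotate by 2: [10, 19, 8, 6, 26, 18, 20]


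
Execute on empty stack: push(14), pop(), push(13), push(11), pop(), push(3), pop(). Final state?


push(14) -> [14]
pop() returns 14 -> []
push(13) -> [13]
push(11) -> [13, 11]
pop() returns 11 -> [13]
push(3) -> [13, 3]
pop() returns 3 -> [13]
Final stack (bottom to top): [13]


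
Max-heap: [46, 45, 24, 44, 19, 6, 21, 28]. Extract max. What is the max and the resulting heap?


Max = 46
Replace root with last, heapify down
Resulting heap: [45, 44, 24, 28, 19, 6, 21]


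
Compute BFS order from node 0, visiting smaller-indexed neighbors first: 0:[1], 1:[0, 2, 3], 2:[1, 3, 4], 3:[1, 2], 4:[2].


BFS queue: start with [0]
Visit order: [0, 1, 2, 3, 4]


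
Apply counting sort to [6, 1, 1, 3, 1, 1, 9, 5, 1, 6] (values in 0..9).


Count array: [0, 5, 0, 1, 0, 1, 2, 0, 0, 1]
Reconstruct: [1, 1, 1, 1, 1, 3, 5, 6, 6, 9]


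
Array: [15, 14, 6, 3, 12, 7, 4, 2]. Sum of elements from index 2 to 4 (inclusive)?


Prefix sums: [0, 15, 29, 35, 38, 50, 57, 61, 63]
Sum[2..4] = prefix[5] - prefix[2] = 50 - 29 = 21


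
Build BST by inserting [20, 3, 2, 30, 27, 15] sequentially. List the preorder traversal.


Root = 20; build tree by BST insertion.
Preorder traversal: [20, 3, 2, 15, 30, 27]


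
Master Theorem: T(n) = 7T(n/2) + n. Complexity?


a=7, b=2, c=1. log_2(7)=2.807 > c=1. Case 1: O(n^log_b(a)) = O(n^2.807)
Complexity: O(n^2.807)


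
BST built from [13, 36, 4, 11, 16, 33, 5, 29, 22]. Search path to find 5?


BST root = 13
Search for 5: compare at each node
Path: [13, 4, 11, 5]


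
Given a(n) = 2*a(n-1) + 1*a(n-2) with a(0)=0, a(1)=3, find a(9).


Build bottom-up:
...a(7)=507, a(8)=1224, a(9)=2*1224+1*507=2955


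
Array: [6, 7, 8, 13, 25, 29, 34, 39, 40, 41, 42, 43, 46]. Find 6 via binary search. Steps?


Search for 6:
[0,12] mid=6 arr[6]=34
[0,5] mid=2 arr[2]=8
[0,1] mid=0 arr[0]=6
Total: 3 comparisons


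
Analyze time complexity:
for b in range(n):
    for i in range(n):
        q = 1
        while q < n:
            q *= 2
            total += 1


Per nesting level: O(n) * O(n) * O(log n) = O(n^2 log n)
Complexity: O(n^2 log n)


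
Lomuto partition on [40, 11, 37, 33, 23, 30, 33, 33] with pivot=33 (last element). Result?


Elements <= 33 go left of pivot.
Result: [11, 33, 23, 30, 33, 33, 37, 40], pivot at index 5


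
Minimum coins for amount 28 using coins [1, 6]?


dp[0]=0; dp[i]=1+min(dp[i-c] for c in coins)
...dp[23]=8, dp[24]=4, dp[25]=5, dp[26]=6, dp[27]=7, dp[28]=8
Minimum coins for 28 = 8


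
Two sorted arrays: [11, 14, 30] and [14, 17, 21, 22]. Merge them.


Compare heads, take smaller each step.
Merged: [11, 14, 14, 17, 21, 22, 30]


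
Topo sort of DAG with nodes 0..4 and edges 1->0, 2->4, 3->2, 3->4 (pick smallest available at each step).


Kahn's algorithm, process smallest node first
Order: [1, 0, 3, 2, 4]


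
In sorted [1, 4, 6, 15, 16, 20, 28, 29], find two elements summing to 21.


Two pointers: lo=0, hi=7
Found pair: (1, 20) summing to 21


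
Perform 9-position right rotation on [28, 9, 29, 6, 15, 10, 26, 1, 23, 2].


Right rotate by 9: [9, 29, 6, 15, 10, 26, 1, 23, 2, 28]


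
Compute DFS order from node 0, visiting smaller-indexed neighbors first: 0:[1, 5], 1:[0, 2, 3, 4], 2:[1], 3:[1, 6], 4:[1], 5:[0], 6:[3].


DFS stack-based: start with [0]
Visit order: [0, 1, 2, 3, 6, 4, 5]


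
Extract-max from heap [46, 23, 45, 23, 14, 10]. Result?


Max = 46
Replace root with last, heapify down
Resulting heap: [45, 23, 10, 23, 14]


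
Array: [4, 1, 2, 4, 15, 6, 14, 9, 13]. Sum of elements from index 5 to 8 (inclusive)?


Prefix sums: [0, 4, 5, 7, 11, 26, 32, 46, 55, 68]
Sum[5..8] = prefix[9] - prefix[5] = 68 - 26 = 42


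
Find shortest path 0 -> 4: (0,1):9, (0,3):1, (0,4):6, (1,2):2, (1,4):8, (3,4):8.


Dijkstra from 0:
Distances: {0: 0, 1: 9, 2: 11, 3: 1, 4: 6}
Shortest distance to 4 = 6, path = [0, 4]


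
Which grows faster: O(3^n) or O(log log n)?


double-logarithmic grows slower than exponential (base 3)
O(log log n) is asymptotically smaller; O(3^n) grows faster


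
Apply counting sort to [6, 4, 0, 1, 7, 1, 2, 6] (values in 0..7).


Count array: [1, 2, 1, 0, 1, 0, 2, 1]
Reconstruct: [0, 1, 1, 2, 4, 6, 6, 7]


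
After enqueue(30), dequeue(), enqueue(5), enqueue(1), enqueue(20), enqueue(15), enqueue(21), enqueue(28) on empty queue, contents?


enqueue(30) -> [30]
dequeue() returns 30 -> []
enqueue(5) -> [5]
enqueue(1) -> [5, 1]
enqueue(20) -> [5, 1, 20]
enqueue(15) -> [5, 1, 20, 15]
enqueue(21) -> [5, 1, 20, 15, 21]
enqueue(28) -> [5, 1, 20, 15, 21, 28]
Final queue (front to back): [5, 1, 20, 15, 21, 28]


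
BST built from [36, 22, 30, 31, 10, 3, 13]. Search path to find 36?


BST root = 36
Search for 36: compare at each node
Path: [36]


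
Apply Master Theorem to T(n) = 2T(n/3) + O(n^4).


a=2, b=3, c=4. log_3(2)=0.631 < c=4. Case 3: O(n^c) = O(n^4)
Complexity: O(n^4)


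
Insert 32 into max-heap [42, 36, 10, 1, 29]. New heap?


Append 32: [42, 36, 10, 1, 29, 32]
Bubble up: swap idx 5(32) with idx 2(10)
Result: [42, 36, 32, 1, 29, 10]


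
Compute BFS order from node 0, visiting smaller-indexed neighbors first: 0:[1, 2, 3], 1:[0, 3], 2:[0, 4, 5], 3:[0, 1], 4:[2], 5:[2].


BFS queue: start with [0]
Visit order: [0, 1, 2, 3, 4, 5]


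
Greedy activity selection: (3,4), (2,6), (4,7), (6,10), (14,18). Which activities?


Greedy: pick earliest-ending, then skip overlaps.
Selected (3 activities): [(3, 4), (4, 7), (14, 18)]


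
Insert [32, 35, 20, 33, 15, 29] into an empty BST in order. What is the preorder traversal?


Root = 32; build tree by BST insertion.
Preorder traversal: [32, 20, 15, 29, 35, 33]


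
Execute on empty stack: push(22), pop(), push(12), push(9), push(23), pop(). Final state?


push(22) -> [22]
pop() returns 22 -> []
push(12) -> [12]
push(9) -> [12, 9]
push(23) -> [12, 9, 23]
pop() returns 23 -> [12, 9]
Final stack (bottom to top): [12, 9]


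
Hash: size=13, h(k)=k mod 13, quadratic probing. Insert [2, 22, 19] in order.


Insertions: 2->slot 2; 22->slot 9; 19->slot 6
Table: [None, None, 2, None, None, None, 19, None, None, 22, None, None, None]


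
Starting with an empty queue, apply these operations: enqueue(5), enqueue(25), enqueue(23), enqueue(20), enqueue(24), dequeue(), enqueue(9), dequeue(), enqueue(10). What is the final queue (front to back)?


enqueue(5) -> [5]
enqueue(25) -> [5, 25]
enqueue(23) -> [5, 25, 23]
enqueue(20) -> [5, 25, 23, 20]
enqueue(24) -> [5, 25, 23, 20, 24]
dequeue() returns 5 -> [25, 23, 20, 24]
enqueue(9) -> [25, 23, 20, 24, 9]
dequeue() returns 25 -> [23, 20, 24, 9]
enqueue(10) -> [23, 20, 24, 9, 10]
Final queue (front to back): [23, 20, 24, 9, 10]


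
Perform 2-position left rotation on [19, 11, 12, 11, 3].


Left rotate by 2: [12, 11, 3, 19, 11]


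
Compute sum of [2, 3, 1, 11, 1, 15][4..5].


Prefix sums: [0, 2, 5, 6, 17, 18, 33]
Sum[4..5] = prefix[6] - prefix[4] = 33 - 17 = 16


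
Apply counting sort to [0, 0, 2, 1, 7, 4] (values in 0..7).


Count array: [2, 1, 1, 0, 1, 0, 0, 1]
Reconstruct: [0, 0, 1, 2, 4, 7]


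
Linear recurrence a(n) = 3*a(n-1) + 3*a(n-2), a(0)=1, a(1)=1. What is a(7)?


Build bottom-up:
...a(5)=306, a(6)=1161, a(7)=3*1161+3*306=4401


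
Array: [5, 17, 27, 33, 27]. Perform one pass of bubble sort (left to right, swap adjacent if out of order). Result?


After one pass: [5, 17, 27, 27, 33]


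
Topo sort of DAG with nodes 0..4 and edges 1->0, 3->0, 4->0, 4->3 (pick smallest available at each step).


Kahn's algorithm, process smallest node first
Order: [1, 2, 4, 3, 0]


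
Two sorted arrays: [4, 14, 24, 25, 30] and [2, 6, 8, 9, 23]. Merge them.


Compare heads, take smaller each step.
Merged: [2, 4, 6, 8, 9, 14, 23, 24, 25, 30]


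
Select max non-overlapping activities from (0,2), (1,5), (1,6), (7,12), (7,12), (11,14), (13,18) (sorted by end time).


Greedy: pick earliest-ending, then skip overlaps.
Selected (3 activities): [(0, 2), (7, 12), (13, 18)]


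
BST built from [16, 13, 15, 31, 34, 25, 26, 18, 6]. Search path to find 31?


BST root = 16
Search for 31: compare at each node
Path: [16, 31]


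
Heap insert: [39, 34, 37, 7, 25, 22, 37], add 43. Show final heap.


Append 43: [39, 34, 37, 7, 25, 22, 37, 43]
Bubble up: swap idx 7(43) with idx 3(7); swap idx 3(43) with idx 1(34); swap idx 1(43) with idx 0(39)
Result: [43, 39, 37, 34, 25, 22, 37, 7]


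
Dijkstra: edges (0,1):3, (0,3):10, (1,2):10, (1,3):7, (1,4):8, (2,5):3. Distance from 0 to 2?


Dijkstra from 0:
Distances: {0: 0, 1: 3, 2: 13, 3: 10, 4: 11, 5: 16}
Shortest distance to 2 = 13, path = [0, 1, 2]


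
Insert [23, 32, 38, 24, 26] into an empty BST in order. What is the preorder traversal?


Root = 23; build tree by BST insertion.
Preorder traversal: [23, 32, 24, 26, 38]


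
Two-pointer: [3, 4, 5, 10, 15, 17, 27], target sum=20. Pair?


Two pointers: lo=0, hi=6
Found pair: (3, 17) summing to 20


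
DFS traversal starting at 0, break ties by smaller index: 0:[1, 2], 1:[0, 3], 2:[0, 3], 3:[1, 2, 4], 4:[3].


DFS stack-based: start with [0]
Visit order: [0, 1, 3, 2, 4]


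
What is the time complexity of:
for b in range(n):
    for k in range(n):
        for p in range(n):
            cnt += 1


Per nesting level: O(n) * O(n) * O(n) = O(n^3)
Complexity: O(n^3)


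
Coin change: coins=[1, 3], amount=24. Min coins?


dp[0]=0; dp[i]=1+min(dp[i-c] for c in coins)
...dp[19]=7, dp[20]=8, dp[21]=7, dp[22]=8, dp[23]=9, dp[24]=8
Minimum coins for 24 = 8


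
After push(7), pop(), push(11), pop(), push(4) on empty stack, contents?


push(7) -> [7]
pop() returns 7 -> []
push(11) -> [11]
pop() returns 11 -> []
push(4) -> [4]
Final stack (bottom to top): [4]


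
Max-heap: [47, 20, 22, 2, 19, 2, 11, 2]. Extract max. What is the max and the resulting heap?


Max = 47
Replace root with last, heapify down
Resulting heap: [22, 20, 11, 2, 19, 2, 2]


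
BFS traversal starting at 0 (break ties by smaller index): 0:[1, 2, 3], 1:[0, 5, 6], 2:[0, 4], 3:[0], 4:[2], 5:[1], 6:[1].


BFS queue: start with [0]
Visit order: [0, 1, 2, 3, 5, 6, 4]


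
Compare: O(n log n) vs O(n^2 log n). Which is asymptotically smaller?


linearithmic grows slower than n^2 log n
O(n log n) is asymptotically smaller; O(n^2 log n) grows faster


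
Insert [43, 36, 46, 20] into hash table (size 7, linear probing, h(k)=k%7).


Insertions: 43->slot 1; 36->slot 2; 46->slot 4; 20->slot 6
Table: [None, 43, 36, None, 46, None, 20]


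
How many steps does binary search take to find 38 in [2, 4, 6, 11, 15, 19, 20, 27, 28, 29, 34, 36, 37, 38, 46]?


Search for 38:
[0,14] mid=7 arr[7]=27
[8,14] mid=11 arr[11]=36
[12,14] mid=13 arr[13]=38
Total: 3 comparisons


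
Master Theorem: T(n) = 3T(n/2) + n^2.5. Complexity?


a=3, b=2, c=2.5. log_2(3)=1.585 < c=2.5. Case 3: O(n^c) = O(n^2.500)
Complexity: O(n^2.500)


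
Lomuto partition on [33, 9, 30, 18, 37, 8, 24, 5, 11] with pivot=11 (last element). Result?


Elements <= 11 go left of pivot.
Result: [9, 8, 5, 11, 37, 33, 24, 30, 18], pivot at index 3


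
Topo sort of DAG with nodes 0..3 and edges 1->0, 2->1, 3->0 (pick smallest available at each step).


Kahn's algorithm, process smallest node first
Order: [2, 1, 3, 0]


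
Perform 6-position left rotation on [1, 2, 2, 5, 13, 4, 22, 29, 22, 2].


Left rotate by 6: [22, 29, 22, 2, 1, 2, 2, 5, 13, 4]


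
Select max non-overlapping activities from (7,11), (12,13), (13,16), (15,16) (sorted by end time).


Greedy: pick earliest-ending, then skip overlaps.
Selected (3 activities): [(7, 11), (12, 13), (13, 16)]


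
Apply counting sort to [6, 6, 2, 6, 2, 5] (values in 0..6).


Count array: [0, 0, 2, 0, 0, 1, 3]
Reconstruct: [2, 2, 5, 6, 6, 6]


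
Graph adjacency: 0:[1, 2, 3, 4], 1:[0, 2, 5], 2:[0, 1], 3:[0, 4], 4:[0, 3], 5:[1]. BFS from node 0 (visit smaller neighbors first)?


BFS queue: start with [0]
Visit order: [0, 1, 2, 3, 4, 5]


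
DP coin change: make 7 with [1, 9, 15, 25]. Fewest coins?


dp[0]=0; dp[i]=1+min(dp[i-c] for c in coins)
...dp[2]=2, dp[3]=3, dp[4]=4, dp[5]=5, dp[6]=6, dp[7]=7
Minimum coins for 7 = 7


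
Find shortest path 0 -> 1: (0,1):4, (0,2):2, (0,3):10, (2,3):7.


Dijkstra from 0:
Distances: {0: 0, 1: 4, 2: 2, 3: 9}
Shortest distance to 1 = 4, path = [0, 1]


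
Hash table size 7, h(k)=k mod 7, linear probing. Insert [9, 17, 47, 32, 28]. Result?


Insertions: 9->slot 2; 17->slot 3; 47->slot 5; 32->slot 4; 28->slot 0
Table: [28, None, 9, 17, 32, 47, None]


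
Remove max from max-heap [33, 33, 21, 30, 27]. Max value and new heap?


Max = 33
Replace root with last, heapify down
Resulting heap: [33, 30, 21, 27]


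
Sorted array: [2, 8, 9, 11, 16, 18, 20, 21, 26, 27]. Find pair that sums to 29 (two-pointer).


Two pointers: lo=0, hi=9
Found pair: (2, 27) summing to 29


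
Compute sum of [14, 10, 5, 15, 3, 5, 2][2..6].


Prefix sums: [0, 14, 24, 29, 44, 47, 52, 54]
Sum[2..6] = prefix[7] - prefix[2] = 54 - 24 = 30


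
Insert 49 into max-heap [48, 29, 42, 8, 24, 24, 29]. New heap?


Append 49: [48, 29, 42, 8, 24, 24, 29, 49]
Bubble up: swap idx 7(49) with idx 3(8); swap idx 3(49) with idx 1(29); swap idx 1(49) with idx 0(48)
Result: [49, 48, 42, 29, 24, 24, 29, 8]


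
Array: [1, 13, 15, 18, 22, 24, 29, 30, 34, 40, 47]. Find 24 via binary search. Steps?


Search for 24:
[0,10] mid=5 arr[5]=24
Total: 1 comparisons


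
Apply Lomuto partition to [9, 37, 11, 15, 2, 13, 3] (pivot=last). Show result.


Elements <= 3 go left of pivot.
Result: [2, 3, 11, 15, 9, 13, 37], pivot at index 1


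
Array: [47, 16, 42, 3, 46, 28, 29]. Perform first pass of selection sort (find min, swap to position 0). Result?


After one pass: [3, 16, 42, 47, 46, 28, 29]


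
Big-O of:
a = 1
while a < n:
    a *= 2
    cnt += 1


Per nesting level: O(log n) = O(log n)
Complexity: O(log n)


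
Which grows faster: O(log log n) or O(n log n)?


double-logarithmic grows slower than linearithmic
O(log log n) is asymptotically smaller; O(n log n) grows faster


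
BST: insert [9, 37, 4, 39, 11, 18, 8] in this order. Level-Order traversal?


Root = 9; build tree by BST insertion.
Level-Order traversal: [9, 4, 37, 8, 11, 39, 18]


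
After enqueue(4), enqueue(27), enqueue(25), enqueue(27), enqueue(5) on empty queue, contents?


enqueue(4) -> [4]
enqueue(27) -> [4, 27]
enqueue(25) -> [4, 27, 25]
enqueue(27) -> [4, 27, 25, 27]
enqueue(5) -> [4, 27, 25, 27, 5]
Final queue (front to back): [4, 27, 25, 27, 5]


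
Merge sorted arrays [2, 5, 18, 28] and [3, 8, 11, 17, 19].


Compare heads, take smaller each step.
Merged: [2, 3, 5, 8, 11, 17, 18, 19, 28]


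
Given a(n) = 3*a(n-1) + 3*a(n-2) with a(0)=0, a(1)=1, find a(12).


Build bottom-up:
...a(10)=133893, a(11)=507627, a(12)=3*507627+3*133893=1924560


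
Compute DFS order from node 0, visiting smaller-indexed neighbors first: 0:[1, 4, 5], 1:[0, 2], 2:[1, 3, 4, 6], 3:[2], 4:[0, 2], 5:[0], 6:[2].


DFS stack-based: start with [0]
Visit order: [0, 1, 2, 3, 4, 6, 5]


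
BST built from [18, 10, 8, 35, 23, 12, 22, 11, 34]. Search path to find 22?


BST root = 18
Search for 22: compare at each node
Path: [18, 35, 23, 22]


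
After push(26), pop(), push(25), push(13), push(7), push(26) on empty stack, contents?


push(26) -> [26]
pop() returns 26 -> []
push(25) -> [25]
push(13) -> [25, 13]
push(7) -> [25, 13, 7]
push(26) -> [25, 13, 7, 26]
Final stack (bottom to top): [25, 13, 7, 26]


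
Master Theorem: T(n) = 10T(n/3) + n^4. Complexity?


a=10, b=3, c=4. log_3(10)=2.096 < c=4. Case 3: O(n^c) = O(n^4)
Complexity: O(n^4)


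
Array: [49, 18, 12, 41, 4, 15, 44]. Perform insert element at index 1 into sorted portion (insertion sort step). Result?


After one pass: [18, 49, 12, 41, 4, 15, 44]


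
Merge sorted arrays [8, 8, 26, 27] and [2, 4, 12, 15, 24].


Compare heads, take smaller each step.
Merged: [2, 4, 8, 8, 12, 15, 24, 26, 27]


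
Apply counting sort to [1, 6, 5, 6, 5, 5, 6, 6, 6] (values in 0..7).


Count array: [0, 1, 0, 0, 0, 3, 5, 0]
Reconstruct: [1, 5, 5, 5, 6, 6, 6, 6, 6]


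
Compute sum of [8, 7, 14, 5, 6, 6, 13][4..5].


Prefix sums: [0, 8, 15, 29, 34, 40, 46, 59]
Sum[4..5] = prefix[6] - prefix[4] = 46 - 34 = 12


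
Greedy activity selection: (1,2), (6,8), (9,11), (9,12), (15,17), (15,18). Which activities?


Greedy: pick earliest-ending, then skip overlaps.
Selected (4 activities): [(1, 2), (6, 8), (9, 11), (15, 17)]


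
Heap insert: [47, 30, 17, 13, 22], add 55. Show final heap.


Append 55: [47, 30, 17, 13, 22, 55]
Bubble up: swap idx 5(55) with idx 2(17); swap idx 2(55) with idx 0(47)
Result: [55, 30, 47, 13, 22, 17]


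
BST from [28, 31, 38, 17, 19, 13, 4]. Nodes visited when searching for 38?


BST root = 28
Search for 38: compare at each node
Path: [28, 31, 38]


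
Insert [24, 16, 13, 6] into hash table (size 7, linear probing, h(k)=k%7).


Insertions: 24->slot 3; 16->slot 2; 13->slot 6; 6->slot 0
Table: [6, None, 16, 24, None, None, 13]


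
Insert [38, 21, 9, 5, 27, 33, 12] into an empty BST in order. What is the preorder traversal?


Root = 38; build tree by BST insertion.
Preorder traversal: [38, 21, 9, 5, 12, 27, 33]


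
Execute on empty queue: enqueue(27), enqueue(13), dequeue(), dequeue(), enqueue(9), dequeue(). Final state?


enqueue(27) -> [27]
enqueue(13) -> [27, 13]
dequeue() returns 27 -> [13]
dequeue() returns 13 -> []
enqueue(9) -> [9]
dequeue() returns 9 -> []
Final queue (front to back): []


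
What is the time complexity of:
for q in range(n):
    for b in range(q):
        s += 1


Per nesting level: O(n) * O(n) [triangular over q] = O(n^2)
Complexity: O(n^2)


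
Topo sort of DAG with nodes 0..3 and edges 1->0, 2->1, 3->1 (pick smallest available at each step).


Kahn's algorithm, process smallest node first
Order: [2, 3, 1, 0]


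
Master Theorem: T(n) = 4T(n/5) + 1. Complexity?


a=4, b=5, c=0. log_5(4)=0.861 > c=0. Case 1: O(n^log_b(a)) = O(n^0.861)
Complexity: O(n^0.861)


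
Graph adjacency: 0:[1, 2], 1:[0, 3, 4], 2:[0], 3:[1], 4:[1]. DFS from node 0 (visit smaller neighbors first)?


DFS stack-based: start with [0]
Visit order: [0, 1, 3, 4, 2]


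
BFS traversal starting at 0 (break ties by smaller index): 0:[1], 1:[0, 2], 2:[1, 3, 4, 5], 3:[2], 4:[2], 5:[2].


BFS queue: start with [0]
Visit order: [0, 1, 2, 3, 4, 5]


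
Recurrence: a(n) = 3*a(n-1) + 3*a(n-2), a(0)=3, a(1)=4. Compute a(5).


Build bottom-up:
...a(3)=75, a(4)=288, a(5)=3*288+3*75=1089


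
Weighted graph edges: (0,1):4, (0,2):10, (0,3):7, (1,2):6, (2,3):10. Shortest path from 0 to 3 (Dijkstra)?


Dijkstra from 0:
Distances: {0: 0, 1: 4, 2: 10, 3: 7}
Shortest distance to 3 = 7, path = [0, 3]


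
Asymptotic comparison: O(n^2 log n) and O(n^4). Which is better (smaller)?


n^2 log n grows slower than quartic
O(n^2 log n) is asymptotically smaller; O(n^4) grows faster


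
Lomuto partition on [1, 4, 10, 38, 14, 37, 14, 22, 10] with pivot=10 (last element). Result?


Elements <= 10 go left of pivot.
Result: [1, 4, 10, 10, 14, 37, 14, 22, 38], pivot at index 3


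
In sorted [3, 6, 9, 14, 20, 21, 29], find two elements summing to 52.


Two pointers: lo=0, hi=6
No pair sums to 52


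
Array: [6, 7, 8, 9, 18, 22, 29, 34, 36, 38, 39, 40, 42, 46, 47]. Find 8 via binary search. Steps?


Search for 8:
[0,14] mid=7 arr[7]=34
[0,6] mid=3 arr[3]=9
[0,2] mid=1 arr[1]=7
[2,2] mid=2 arr[2]=8
Total: 4 comparisons


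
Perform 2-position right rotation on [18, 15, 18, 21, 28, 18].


Right rotate by 2: [28, 18, 18, 15, 18, 21]


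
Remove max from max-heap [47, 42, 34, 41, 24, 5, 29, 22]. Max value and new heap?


Max = 47
Replace root with last, heapify down
Resulting heap: [42, 41, 34, 22, 24, 5, 29]


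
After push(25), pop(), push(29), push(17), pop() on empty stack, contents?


push(25) -> [25]
pop() returns 25 -> []
push(29) -> [29]
push(17) -> [29, 17]
pop() returns 17 -> [29]
Final stack (bottom to top): [29]


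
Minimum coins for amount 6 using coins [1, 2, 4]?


dp[0]=0; dp[i]=1+min(dp[i-c] for c in coins)
...dp[1]=1, dp[2]=1, dp[3]=2, dp[4]=1, dp[5]=2, dp[6]=2
Minimum coins for 6 = 2


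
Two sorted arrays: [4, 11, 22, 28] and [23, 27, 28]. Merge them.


Compare heads, take smaller each step.
Merged: [4, 11, 22, 23, 27, 28, 28]


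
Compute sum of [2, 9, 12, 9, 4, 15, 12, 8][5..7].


Prefix sums: [0, 2, 11, 23, 32, 36, 51, 63, 71]
Sum[5..7] = prefix[8] - prefix[5] = 71 - 36 = 35


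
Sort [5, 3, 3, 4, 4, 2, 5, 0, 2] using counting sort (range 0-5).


Count array: [1, 0, 2, 2, 2, 2]
Reconstruct: [0, 2, 2, 3, 3, 4, 4, 5, 5]


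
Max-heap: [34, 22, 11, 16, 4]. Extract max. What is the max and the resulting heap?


Max = 34
Replace root with last, heapify down
Resulting heap: [22, 16, 11, 4]


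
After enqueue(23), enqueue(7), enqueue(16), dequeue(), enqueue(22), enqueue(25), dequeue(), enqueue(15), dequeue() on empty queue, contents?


enqueue(23) -> [23]
enqueue(7) -> [23, 7]
enqueue(16) -> [23, 7, 16]
dequeue() returns 23 -> [7, 16]
enqueue(22) -> [7, 16, 22]
enqueue(25) -> [7, 16, 22, 25]
dequeue() returns 7 -> [16, 22, 25]
enqueue(15) -> [16, 22, 25, 15]
dequeue() returns 16 -> [22, 25, 15]
Final queue (front to back): [22, 25, 15]
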